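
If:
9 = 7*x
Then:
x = 9/7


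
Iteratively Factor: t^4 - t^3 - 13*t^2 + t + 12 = (t + 3)*(t^3 - 4*t^2 - t + 4) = (t - 4)*(t + 3)*(t^2 - 1) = (t - 4)*(t - 1)*(t + 3)*(t + 1)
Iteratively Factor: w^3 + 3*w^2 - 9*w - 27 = (w + 3)*(w^2 - 9) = (w - 3)*(w + 3)*(w + 3)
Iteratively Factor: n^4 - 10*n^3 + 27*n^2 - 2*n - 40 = (n - 2)*(n^3 - 8*n^2 + 11*n + 20) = (n - 2)*(n + 1)*(n^2 - 9*n + 20) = (n - 4)*(n - 2)*(n + 1)*(n - 5)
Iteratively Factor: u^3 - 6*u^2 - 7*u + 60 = (u - 4)*(u^2 - 2*u - 15) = (u - 4)*(u + 3)*(u - 5)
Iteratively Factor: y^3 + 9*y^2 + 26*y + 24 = (y + 2)*(y^2 + 7*y + 12) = (y + 2)*(y + 3)*(y + 4)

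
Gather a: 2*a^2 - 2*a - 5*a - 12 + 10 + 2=2*a^2 - 7*a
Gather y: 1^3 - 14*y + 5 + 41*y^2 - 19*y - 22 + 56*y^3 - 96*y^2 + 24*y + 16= 56*y^3 - 55*y^2 - 9*y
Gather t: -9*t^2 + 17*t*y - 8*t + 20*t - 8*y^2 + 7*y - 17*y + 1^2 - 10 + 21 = -9*t^2 + t*(17*y + 12) - 8*y^2 - 10*y + 12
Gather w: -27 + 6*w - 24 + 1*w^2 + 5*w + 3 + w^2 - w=2*w^2 + 10*w - 48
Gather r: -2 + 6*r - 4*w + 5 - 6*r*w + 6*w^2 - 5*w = r*(6 - 6*w) + 6*w^2 - 9*w + 3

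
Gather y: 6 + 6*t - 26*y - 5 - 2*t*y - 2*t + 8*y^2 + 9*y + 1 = 4*t + 8*y^2 + y*(-2*t - 17) + 2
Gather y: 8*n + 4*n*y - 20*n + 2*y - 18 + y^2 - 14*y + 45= -12*n + y^2 + y*(4*n - 12) + 27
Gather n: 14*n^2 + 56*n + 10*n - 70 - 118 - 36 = 14*n^2 + 66*n - 224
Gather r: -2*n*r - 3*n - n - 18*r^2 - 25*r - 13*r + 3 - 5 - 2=-4*n - 18*r^2 + r*(-2*n - 38) - 4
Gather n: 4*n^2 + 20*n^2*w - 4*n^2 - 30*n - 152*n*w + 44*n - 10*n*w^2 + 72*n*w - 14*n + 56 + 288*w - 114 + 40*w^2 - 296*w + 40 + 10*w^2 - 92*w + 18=20*n^2*w + n*(-10*w^2 - 80*w) + 50*w^2 - 100*w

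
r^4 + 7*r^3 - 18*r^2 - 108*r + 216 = (r - 3)*(r - 2)*(r + 6)^2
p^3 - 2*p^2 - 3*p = p*(p - 3)*(p + 1)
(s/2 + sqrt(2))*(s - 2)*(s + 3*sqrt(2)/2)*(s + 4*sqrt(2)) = s^4/2 - s^3 + 15*sqrt(2)*s^3/4 - 15*sqrt(2)*s^2/2 + 17*s^2 - 34*s + 12*sqrt(2)*s - 24*sqrt(2)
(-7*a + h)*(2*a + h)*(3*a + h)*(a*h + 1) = -42*a^4*h - 29*a^3*h^2 - 42*a^3 - 2*a^2*h^3 - 29*a^2*h + a*h^4 - 2*a*h^2 + h^3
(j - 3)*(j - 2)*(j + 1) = j^3 - 4*j^2 + j + 6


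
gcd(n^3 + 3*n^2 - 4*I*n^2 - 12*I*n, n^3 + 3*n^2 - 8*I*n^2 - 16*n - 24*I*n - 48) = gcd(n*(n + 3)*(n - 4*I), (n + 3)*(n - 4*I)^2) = n^2 + n*(3 - 4*I) - 12*I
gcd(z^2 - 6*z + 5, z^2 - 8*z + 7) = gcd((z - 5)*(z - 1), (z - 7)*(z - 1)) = z - 1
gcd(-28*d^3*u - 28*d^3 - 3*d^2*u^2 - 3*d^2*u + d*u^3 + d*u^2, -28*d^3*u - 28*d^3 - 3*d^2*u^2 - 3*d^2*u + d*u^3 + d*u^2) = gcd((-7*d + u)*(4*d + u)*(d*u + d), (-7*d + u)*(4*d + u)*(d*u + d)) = -28*d^3*u - 28*d^3 - 3*d^2*u^2 - 3*d^2*u + d*u^3 + d*u^2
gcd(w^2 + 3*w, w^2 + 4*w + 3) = w + 3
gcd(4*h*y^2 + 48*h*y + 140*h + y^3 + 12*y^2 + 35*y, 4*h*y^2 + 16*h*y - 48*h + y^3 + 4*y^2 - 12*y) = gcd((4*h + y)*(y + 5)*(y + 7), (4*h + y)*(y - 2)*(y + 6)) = 4*h + y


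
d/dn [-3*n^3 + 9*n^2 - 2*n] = -9*n^2 + 18*n - 2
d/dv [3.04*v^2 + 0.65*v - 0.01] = 6.08*v + 0.65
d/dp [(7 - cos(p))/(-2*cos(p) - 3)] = -17*sin(p)/(2*cos(p) + 3)^2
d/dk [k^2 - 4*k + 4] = 2*k - 4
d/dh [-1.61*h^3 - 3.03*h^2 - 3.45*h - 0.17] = -4.83*h^2 - 6.06*h - 3.45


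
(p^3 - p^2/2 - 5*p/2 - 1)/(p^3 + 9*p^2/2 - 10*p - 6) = (p + 1)/(p + 6)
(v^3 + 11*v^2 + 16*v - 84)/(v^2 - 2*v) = v + 13 + 42/v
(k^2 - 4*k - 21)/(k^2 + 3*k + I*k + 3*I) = (k - 7)/(k + I)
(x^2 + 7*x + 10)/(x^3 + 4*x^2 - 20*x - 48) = (x + 5)/(x^2 + 2*x - 24)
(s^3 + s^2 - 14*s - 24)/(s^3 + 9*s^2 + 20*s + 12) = (s^2 - s - 12)/(s^2 + 7*s + 6)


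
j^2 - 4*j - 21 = (j - 7)*(j + 3)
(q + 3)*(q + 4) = q^2 + 7*q + 12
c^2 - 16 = (c - 4)*(c + 4)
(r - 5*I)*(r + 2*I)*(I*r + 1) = I*r^3 + 4*r^2 + 7*I*r + 10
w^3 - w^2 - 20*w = w*(w - 5)*(w + 4)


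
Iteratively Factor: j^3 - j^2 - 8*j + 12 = (j + 3)*(j^2 - 4*j + 4) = (j - 2)*(j + 3)*(j - 2)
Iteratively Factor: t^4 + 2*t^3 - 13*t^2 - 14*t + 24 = (t + 4)*(t^3 - 2*t^2 - 5*t + 6) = (t + 2)*(t + 4)*(t^2 - 4*t + 3) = (t - 1)*(t + 2)*(t + 4)*(t - 3)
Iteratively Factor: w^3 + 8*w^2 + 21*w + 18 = (w + 3)*(w^2 + 5*w + 6) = (w + 2)*(w + 3)*(w + 3)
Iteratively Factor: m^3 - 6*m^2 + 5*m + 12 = (m - 3)*(m^2 - 3*m - 4) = (m - 3)*(m + 1)*(m - 4)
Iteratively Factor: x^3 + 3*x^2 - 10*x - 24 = (x + 4)*(x^2 - x - 6) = (x + 2)*(x + 4)*(x - 3)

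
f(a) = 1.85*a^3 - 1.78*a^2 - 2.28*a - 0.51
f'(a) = 5.55*a^2 - 3.56*a - 2.28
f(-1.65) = -9.90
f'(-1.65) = 18.70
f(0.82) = -2.56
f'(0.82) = -1.47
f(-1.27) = -4.27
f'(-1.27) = 11.19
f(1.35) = -2.28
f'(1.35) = 3.03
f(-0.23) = -0.10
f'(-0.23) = -1.17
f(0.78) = -2.49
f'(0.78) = -1.68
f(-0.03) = -0.44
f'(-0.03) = -2.17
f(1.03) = -2.73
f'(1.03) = -0.06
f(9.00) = 1183.44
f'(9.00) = 415.23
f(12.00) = 2912.61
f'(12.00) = 754.20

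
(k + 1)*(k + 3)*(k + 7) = k^3 + 11*k^2 + 31*k + 21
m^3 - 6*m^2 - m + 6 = (m - 6)*(m - 1)*(m + 1)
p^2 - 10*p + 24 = (p - 6)*(p - 4)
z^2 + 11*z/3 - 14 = (z - 7/3)*(z + 6)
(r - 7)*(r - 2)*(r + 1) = r^3 - 8*r^2 + 5*r + 14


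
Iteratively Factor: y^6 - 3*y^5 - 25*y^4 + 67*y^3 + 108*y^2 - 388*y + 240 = (y + 4)*(y^5 - 7*y^4 + 3*y^3 + 55*y^2 - 112*y + 60) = (y - 1)*(y + 4)*(y^4 - 6*y^3 - 3*y^2 + 52*y - 60) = (y - 1)*(y + 3)*(y + 4)*(y^3 - 9*y^2 + 24*y - 20) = (y - 5)*(y - 1)*(y + 3)*(y + 4)*(y^2 - 4*y + 4) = (y - 5)*(y - 2)*(y - 1)*(y + 3)*(y + 4)*(y - 2)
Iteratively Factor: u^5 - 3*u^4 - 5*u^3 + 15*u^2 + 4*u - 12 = (u - 3)*(u^4 - 5*u^2 + 4) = (u - 3)*(u - 2)*(u^3 + 2*u^2 - u - 2) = (u - 3)*(u - 2)*(u + 2)*(u^2 - 1) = (u - 3)*(u - 2)*(u + 1)*(u + 2)*(u - 1)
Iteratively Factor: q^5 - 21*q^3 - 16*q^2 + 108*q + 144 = (q - 4)*(q^4 + 4*q^3 - 5*q^2 - 36*q - 36) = (q - 4)*(q + 2)*(q^3 + 2*q^2 - 9*q - 18) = (q - 4)*(q + 2)*(q + 3)*(q^2 - q - 6) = (q - 4)*(q + 2)^2*(q + 3)*(q - 3)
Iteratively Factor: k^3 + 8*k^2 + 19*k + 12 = (k + 4)*(k^2 + 4*k + 3) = (k + 3)*(k + 4)*(k + 1)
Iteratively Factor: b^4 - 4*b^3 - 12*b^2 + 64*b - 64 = (b - 2)*(b^3 - 2*b^2 - 16*b + 32) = (b - 2)^2*(b^2 - 16) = (b - 2)^2*(b + 4)*(b - 4)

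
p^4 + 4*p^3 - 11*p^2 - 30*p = p*(p - 3)*(p + 2)*(p + 5)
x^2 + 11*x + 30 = (x + 5)*(x + 6)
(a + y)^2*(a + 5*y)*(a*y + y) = a^4*y + 7*a^3*y^2 + a^3*y + 11*a^2*y^3 + 7*a^2*y^2 + 5*a*y^4 + 11*a*y^3 + 5*y^4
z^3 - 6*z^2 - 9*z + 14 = (z - 7)*(z - 1)*(z + 2)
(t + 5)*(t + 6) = t^2 + 11*t + 30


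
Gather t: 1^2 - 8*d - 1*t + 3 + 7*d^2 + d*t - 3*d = 7*d^2 - 11*d + t*(d - 1) + 4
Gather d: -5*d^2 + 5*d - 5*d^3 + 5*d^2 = -5*d^3 + 5*d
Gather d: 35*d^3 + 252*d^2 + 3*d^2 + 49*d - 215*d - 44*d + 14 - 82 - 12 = 35*d^3 + 255*d^2 - 210*d - 80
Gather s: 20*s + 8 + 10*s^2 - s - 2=10*s^2 + 19*s + 6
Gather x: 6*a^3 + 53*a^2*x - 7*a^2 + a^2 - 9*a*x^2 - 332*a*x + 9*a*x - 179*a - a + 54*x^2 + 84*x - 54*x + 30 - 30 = 6*a^3 - 6*a^2 - 180*a + x^2*(54 - 9*a) + x*(53*a^2 - 323*a + 30)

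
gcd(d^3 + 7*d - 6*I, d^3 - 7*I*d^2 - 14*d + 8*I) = d^2 - 3*I*d - 2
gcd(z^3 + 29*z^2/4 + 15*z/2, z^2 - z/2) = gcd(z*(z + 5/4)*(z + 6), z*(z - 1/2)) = z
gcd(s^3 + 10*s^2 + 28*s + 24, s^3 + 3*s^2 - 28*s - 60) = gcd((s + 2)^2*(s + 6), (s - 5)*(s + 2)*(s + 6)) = s^2 + 8*s + 12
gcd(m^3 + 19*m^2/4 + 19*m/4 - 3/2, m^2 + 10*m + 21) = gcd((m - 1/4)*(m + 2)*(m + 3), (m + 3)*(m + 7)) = m + 3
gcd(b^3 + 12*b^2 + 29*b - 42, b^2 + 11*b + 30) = b + 6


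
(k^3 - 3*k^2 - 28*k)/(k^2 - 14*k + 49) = k*(k + 4)/(k - 7)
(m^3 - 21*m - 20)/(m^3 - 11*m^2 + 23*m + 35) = (m + 4)/(m - 7)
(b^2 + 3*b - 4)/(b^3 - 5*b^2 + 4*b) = (b + 4)/(b*(b - 4))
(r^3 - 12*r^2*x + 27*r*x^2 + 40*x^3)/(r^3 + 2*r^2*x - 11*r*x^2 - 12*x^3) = (-r^2 + 13*r*x - 40*x^2)/(-r^2 - r*x + 12*x^2)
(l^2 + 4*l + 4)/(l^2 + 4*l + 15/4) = 4*(l^2 + 4*l + 4)/(4*l^2 + 16*l + 15)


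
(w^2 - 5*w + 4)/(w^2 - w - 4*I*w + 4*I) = (w - 4)/(w - 4*I)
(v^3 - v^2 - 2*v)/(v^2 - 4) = v*(v + 1)/(v + 2)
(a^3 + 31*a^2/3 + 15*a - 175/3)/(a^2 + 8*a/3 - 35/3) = (3*a^2 + 16*a - 35)/(3*a - 7)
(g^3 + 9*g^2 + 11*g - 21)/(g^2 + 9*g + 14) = (g^2 + 2*g - 3)/(g + 2)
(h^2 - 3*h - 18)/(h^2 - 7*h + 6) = (h + 3)/(h - 1)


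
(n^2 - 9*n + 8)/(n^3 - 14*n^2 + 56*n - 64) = (n - 1)/(n^2 - 6*n + 8)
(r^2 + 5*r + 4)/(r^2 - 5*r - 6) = (r + 4)/(r - 6)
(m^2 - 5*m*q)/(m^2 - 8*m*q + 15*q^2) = m/(m - 3*q)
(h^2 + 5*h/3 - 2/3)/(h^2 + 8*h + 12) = (h - 1/3)/(h + 6)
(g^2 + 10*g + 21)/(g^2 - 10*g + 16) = (g^2 + 10*g + 21)/(g^2 - 10*g + 16)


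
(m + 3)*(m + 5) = m^2 + 8*m + 15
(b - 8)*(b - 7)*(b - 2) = b^3 - 17*b^2 + 86*b - 112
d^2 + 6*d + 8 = (d + 2)*(d + 4)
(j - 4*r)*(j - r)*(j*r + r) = j^3*r - 5*j^2*r^2 + j^2*r + 4*j*r^3 - 5*j*r^2 + 4*r^3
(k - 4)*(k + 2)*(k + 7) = k^3 + 5*k^2 - 22*k - 56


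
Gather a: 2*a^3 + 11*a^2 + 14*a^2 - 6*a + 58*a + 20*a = 2*a^3 + 25*a^2 + 72*a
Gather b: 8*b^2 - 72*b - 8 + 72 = 8*b^2 - 72*b + 64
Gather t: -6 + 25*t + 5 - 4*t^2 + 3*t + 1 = -4*t^2 + 28*t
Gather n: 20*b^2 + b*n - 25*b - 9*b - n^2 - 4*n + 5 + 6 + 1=20*b^2 - 34*b - n^2 + n*(b - 4) + 12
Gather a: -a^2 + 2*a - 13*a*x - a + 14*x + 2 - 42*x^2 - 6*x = -a^2 + a*(1 - 13*x) - 42*x^2 + 8*x + 2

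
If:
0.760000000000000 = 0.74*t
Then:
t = 1.03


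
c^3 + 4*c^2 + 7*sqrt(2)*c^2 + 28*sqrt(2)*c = c*(c + 4)*(c + 7*sqrt(2))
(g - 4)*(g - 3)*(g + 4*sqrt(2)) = g^3 - 7*g^2 + 4*sqrt(2)*g^2 - 28*sqrt(2)*g + 12*g + 48*sqrt(2)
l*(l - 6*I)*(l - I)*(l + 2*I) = l^4 - 5*I*l^3 + 8*l^2 - 12*I*l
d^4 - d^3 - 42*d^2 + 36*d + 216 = (d - 6)*(d - 3)*(d + 2)*(d + 6)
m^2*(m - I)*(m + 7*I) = m^4 + 6*I*m^3 + 7*m^2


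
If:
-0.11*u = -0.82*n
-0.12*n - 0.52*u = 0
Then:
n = 0.00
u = 0.00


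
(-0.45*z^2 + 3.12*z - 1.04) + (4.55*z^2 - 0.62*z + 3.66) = 4.1*z^2 + 2.5*z + 2.62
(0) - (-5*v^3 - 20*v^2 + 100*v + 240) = 5*v^3 + 20*v^2 - 100*v - 240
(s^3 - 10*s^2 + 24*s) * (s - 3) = s^4 - 13*s^3 + 54*s^2 - 72*s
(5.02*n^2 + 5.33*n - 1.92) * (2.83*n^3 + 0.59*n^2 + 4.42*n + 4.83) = 14.2066*n^5 + 18.0457*n^4 + 19.8995*n^3 + 46.6724*n^2 + 17.2575*n - 9.2736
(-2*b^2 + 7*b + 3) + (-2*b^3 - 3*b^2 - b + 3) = -2*b^3 - 5*b^2 + 6*b + 6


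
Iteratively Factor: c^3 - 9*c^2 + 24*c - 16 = (c - 4)*(c^2 - 5*c + 4) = (c - 4)^2*(c - 1)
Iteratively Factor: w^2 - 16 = (w - 4)*(w + 4)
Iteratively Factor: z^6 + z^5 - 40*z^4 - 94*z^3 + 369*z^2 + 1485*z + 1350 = (z + 2)*(z^5 - z^4 - 38*z^3 - 18*z^2 + 405*z + 675) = (z - 5)*(z + 2)*(z^4 + 4*z^3 - 18*z^2 - 108*z - 135) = (z - 5)*(z + 2)*(z + 3)*(z^3 + z^2 - 21*z - 45) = (z - 5)*(z + 2)*(z + 3)^2*(z^2 - 2*z - 15) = (z - 5)^2*(z + 2)*(z + 3)^2*(z + 3)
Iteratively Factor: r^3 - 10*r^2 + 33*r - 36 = (r - 4)*(r^2 - 6*r + 9) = (r - 4)*(r - 3)*(r - 3)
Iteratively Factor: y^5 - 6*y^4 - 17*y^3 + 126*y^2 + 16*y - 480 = (y + 4)*(y^4 - 10*y^3 + 23*y^2 + 34*y - 120) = (y - 3)*(y + 4)*(y^3 - 7*y^2 + 2*y + 40) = (y - 5)*(y - 3)*(y + 4)*(y^2 - 2*y - 8) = (y - 5)*(y - 4)*(y - 3)*(y + 4)*(y + 2)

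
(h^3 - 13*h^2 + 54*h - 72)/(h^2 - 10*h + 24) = h - 3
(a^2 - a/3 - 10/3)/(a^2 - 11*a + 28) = (3*a^2 - a - 10)/(3*(a^2 - 11*a + 28))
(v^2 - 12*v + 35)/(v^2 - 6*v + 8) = (v^2 - 12*v + 35)/(v^2 - 6*v + 8)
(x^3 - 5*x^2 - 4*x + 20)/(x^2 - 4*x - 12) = (x^2 - 7*x + 10)/(x - 6)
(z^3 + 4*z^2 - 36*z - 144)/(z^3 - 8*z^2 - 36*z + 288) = (z + 4)/(z - 8)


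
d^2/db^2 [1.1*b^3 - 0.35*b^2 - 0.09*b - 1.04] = 6.6*b - 0.7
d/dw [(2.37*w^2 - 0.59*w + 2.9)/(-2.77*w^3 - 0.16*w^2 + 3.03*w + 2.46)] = (6.5649*w^4 - 3.2686*w^3 + 31.1857*w^2 + 12.5884*w - 10.2384)/(7.6729*w^6 + 0.8864*w^5 - 16.7606*w^4 - 14.598*w^3 + 8.3937*w^2 + 14.9076*w + 6.0516)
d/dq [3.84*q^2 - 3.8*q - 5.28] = 7.68*q - 3.8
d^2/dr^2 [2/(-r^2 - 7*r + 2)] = 4*(r^2 + 7*r - (2*r + 7)^2 - 2)/(r^2 + 7*r - 2)^3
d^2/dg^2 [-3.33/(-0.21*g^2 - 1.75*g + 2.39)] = (-0.293706*g^2 - 2.44755*g + 3.33*(0.42*g + 1.75)*(0.84*g + 3.5) + 3.342654)/(0.21*g^2 + 1.75*g - 2.39)^3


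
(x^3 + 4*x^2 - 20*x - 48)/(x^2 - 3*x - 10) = (x^2 + 2*x - 24)/(x - 5)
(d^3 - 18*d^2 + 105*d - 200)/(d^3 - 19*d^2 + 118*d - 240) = (d - 5)/(d - 6)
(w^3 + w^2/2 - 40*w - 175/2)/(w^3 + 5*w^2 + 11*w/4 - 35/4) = 2*(w^2 - 2*w - 35)/(2*w^2 + 5*w - 7)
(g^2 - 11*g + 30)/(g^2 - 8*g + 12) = (g - 5)/(g - 2)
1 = 1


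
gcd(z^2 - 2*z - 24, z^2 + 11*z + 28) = z + 4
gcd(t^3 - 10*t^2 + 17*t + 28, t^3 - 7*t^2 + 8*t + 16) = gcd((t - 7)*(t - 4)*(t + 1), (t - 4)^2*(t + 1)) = t^2 - 3*t - 4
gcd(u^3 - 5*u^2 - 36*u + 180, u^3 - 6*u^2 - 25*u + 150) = u^2 - 11*u + 30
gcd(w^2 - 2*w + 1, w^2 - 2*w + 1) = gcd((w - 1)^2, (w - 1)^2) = w^2 - 2*w + 1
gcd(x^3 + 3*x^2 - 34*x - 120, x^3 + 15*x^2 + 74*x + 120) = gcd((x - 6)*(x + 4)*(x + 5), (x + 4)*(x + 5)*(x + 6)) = x^2 + 9*x + 20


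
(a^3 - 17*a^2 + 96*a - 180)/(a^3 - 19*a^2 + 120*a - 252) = (a - 5)/(a - 7)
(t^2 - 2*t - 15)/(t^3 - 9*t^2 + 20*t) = (t + 3)/(t*(t - 4))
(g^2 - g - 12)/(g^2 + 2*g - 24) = (g + 3)/(g + 6)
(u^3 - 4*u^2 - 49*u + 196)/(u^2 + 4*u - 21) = (u^2 - 11*u + 28)/(u - 3)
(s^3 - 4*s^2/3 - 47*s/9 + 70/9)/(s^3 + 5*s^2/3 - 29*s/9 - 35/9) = (s - 2)/(s + 1)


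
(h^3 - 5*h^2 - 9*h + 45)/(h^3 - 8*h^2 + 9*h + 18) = (h^2 - 2*h - 15)/(h^2 - 5*h - 6)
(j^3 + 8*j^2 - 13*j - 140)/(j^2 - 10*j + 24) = (j^2 + 12*j + 35)/(j - 6)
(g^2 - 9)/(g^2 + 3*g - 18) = (g + 3)/(g + 6)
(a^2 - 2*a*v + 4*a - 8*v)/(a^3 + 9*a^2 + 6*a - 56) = (a - 2*v)/(a^2 + 5*a - 14)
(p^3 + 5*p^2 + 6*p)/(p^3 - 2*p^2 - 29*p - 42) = p/(p - 7)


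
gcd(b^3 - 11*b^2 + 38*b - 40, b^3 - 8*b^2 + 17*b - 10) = b^2 - 7*b + 10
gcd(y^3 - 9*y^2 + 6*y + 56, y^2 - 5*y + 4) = y - 4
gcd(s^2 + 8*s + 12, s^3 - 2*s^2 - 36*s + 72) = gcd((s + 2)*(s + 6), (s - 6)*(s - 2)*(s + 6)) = s + 6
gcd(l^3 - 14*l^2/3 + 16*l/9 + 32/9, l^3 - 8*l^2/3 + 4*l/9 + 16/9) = l^2 - 2*l/3 - 8/9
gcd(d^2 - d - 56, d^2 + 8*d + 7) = d + 7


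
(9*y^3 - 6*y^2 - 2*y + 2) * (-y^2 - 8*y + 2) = -9*y^5 - 66*y^4 + 68*y^3 + 2*y^2 - 20*y + 4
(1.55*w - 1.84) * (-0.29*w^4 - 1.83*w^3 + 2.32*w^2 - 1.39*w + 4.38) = -0.4495*w^5 - 2.3029*w^4 + 6.9632*w^3 - 6.4233*w^2 + 9.3466*w - 8.0592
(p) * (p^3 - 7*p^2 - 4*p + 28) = p^4 - 7*p^3 - 4*p^2 + 28*p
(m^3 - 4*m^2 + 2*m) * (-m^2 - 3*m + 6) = -m^5 + m^4 + 16*m^3 - 30*m^2 + 12*m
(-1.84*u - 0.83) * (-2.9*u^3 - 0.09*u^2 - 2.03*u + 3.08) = 5.336*u^4 + 2.5726*u^3 + 3.8099*u^2 - 3.9823*u - 2.5564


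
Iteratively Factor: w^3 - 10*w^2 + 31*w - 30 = (w - 5)*(w^2 - 5*w + 6) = (w - 5)*(w - 3)*(w - 2)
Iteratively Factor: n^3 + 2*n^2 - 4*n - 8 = (n + 2)*(n^2 - 4) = (n + 2)^2*(n - 2)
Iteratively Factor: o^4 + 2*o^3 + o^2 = (o + 1)*(o^3 + o^2) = o*(o + 1)*(o^2 + o) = o^2*(o + 1)*(o + 1)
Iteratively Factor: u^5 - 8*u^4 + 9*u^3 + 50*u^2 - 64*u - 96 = (u - 3)*(u^4 - 5*u^3 - 6*u^2 + 32*u + 32) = (u - 4)*(u - 3)*(u^3 - u^2 - 10*u - 8) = (u - 4)^2*(u - 3)*(u^2 + 3*u + 2) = (u - 4)^2*(u - 3)*(u + 2)*(u + 1)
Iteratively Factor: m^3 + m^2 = (m)*(m^2 + m) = m*(m + 1)*(m)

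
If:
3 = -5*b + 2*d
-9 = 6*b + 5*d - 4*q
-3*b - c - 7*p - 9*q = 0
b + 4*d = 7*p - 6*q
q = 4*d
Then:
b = -15/43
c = -1668/43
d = 27/43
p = 741/301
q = 108/43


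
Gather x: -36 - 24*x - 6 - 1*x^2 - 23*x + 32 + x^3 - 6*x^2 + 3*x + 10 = x^3 - 7*x^2 - 44*x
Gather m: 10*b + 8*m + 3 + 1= 10*b + 8*m + 4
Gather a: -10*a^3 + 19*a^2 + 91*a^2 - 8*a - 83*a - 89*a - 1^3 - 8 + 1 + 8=-10*a^3 + 110*a^2 - 180*a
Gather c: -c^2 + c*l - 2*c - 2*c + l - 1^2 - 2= -c^2 + c*(l - 4) + l - 3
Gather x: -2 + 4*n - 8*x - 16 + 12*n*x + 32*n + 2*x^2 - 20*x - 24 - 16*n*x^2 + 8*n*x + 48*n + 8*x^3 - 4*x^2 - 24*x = 84*n + 8*x^3 + x^2*(-16*n - 2) + x*(20*n - 52) - 42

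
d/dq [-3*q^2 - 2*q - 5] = -6*q - 2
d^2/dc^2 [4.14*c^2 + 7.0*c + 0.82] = 8.28000000000000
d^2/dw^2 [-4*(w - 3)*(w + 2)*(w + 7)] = -24*w - 48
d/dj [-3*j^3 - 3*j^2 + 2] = 3*j*(-3*j - 2)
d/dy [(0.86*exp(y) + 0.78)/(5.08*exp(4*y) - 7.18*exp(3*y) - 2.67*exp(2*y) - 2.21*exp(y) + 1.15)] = (-13.1064*exp(4*y) - 3.5*exp(3*y) + 19.0974*exp(2*y) + 4.1652*exp(y) + 2.7128)*exp(y)/(25.8064*exp(8*y) - 72.9488*exp(7*y) + 24.4252*exp(6*y) + 15.8876*exp(5*y) + 50.5485*exp(4*y) - 4.7126*exp(3*y) - 1.2569*exp(2*y) - 5.083*exp(y) + 1.3225)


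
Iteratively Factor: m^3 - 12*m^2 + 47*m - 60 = (m - 4)*(m^2 - 8*m + 15) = (m - 4)*(m - 3)*(m - 5)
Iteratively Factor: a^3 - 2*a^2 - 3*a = (a)*(a^2 - 2*a - 3) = a*(a + 1)*(a - 3)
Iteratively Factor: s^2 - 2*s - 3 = (s - 3)*(s + 1)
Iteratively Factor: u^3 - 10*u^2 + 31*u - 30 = (u - 3)*(u^2 - 7*u + 10) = (u - 5)*(u - 3)*(u - 2)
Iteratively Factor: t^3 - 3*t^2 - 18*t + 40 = (t - 2)*(t^2 - t - 20) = (t - 2)*(t + 4)*(t - 5)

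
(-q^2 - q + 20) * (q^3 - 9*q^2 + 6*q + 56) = -q^5 + 8*q^4 + 23*q^3 - 242*q^2 + 64*q + 1120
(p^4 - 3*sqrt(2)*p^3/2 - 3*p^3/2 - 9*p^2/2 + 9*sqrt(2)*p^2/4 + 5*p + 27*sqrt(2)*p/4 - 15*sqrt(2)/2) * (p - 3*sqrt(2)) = p^5 - 9*sqrt(2)*p^4/2 - 3*p^4/2 + 9*p^3/2 + 27*sqrt(2)*p^3/4 - 17*p^2/2 + 81*sqrt(2)*p^2/4 - 81*p/2 - 45*sqrt(2)*p/2 + 45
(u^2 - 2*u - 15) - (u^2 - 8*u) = 6*u - 15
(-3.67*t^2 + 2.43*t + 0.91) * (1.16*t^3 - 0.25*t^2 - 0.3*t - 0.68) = -4.2572*t^5 + 3.7363*t^4 + 1.5491*t^3 + 1.5391*t^2 - 1.9254*t - 0.6188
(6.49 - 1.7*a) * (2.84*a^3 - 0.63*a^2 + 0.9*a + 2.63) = -4.828*a^4 + 19.5026*a^3 - 5.6187*a^2 + 1.37*a + 17.0687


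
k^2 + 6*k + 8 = (k + 2)*(k + 4)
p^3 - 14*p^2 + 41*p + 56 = (p - 8)*(p - 7)*(p + 1)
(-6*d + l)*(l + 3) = -6*d*l - 18*d + l^2 + 3*l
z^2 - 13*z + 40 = (z - 8)*(z - 5)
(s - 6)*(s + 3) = s^2 - 3*s - 18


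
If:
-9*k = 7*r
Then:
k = -7*r/9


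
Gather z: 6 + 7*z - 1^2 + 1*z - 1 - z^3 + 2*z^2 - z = -z^3 + 2*z^2 + 7*z + 4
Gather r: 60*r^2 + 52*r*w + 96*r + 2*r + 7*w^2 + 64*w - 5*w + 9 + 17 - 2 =60*r^2 + r*(52*w + 98) + 7*w^2 + 59*w + 24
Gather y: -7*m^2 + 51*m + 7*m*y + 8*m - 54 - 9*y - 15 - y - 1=-7*m^2 + 59*m + y*(7*m - 10) - 70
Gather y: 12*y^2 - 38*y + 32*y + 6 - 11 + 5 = 12*y^2 - 6*y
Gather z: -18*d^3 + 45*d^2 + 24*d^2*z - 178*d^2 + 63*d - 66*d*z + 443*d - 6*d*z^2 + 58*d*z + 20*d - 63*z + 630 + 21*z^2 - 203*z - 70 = -18*d^3 - 133*d^2 + 526*d + z^2*(21 - 6*d) + z*(24*d^2 - 8*d - 266) + 560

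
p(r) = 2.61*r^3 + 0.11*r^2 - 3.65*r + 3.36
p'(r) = 7.83*r^2 + 0.22*r - 3.65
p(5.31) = 377.85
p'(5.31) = 218.29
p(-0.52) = 4.92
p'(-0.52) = -1.65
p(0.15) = 2.82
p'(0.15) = -3.44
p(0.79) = 1.83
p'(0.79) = 1.41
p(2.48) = 34.79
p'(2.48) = 45.05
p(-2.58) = -31.31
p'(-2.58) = 47.90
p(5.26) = 367.04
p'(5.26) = 214.14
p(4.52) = 230.13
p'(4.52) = 157.31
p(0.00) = 3.36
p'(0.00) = -3.65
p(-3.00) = -55.17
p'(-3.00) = 66.16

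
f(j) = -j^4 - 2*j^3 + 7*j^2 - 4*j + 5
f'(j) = -4*j^3 - 6*j^2 + 14*j - 4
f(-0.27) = 6.62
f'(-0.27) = -8.14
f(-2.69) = 52.98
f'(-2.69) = -7.22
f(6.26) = -1772.02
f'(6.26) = -1132.74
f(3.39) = -138.10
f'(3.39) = -181.33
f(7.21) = -3111.91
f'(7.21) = -1714.19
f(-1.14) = 19.93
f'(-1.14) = -21.83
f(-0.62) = 10.50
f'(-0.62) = -14.03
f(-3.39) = 44.85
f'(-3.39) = 35.42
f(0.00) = 5.00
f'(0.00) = -4.00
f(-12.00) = -16219.00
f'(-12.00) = 5876.00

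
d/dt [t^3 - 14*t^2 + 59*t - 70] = 3*t^2 - 28*t + 59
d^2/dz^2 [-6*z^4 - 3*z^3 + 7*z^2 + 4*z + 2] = -72*z^2 - 18*z + 14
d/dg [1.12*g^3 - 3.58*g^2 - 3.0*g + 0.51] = 3.36*g^2 - 7.16*g - 3.0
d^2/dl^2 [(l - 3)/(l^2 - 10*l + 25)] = 2*(l + 1)/(l^4 - 20*l^3 + 150*l^2 - 500*l + 625)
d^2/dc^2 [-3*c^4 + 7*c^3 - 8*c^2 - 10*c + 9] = -36*c^2 + 42*c - 16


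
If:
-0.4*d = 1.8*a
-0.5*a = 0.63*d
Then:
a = 0.00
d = 0.00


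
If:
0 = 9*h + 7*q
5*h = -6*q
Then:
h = 0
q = 0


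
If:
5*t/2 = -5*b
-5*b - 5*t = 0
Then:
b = 0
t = 0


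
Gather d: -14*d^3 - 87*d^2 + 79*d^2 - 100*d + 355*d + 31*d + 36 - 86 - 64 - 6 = -14*d^3 - 8*d^2 + 286*d - 120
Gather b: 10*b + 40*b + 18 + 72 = 50*b + 90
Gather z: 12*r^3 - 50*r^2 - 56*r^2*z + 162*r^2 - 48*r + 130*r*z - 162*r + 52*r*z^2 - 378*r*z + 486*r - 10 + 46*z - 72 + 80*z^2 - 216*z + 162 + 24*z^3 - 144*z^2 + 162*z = 12*r^3 + 112*r^2 + 276*r + 24*z^3 + z^2*(52*r - 64) + z*(-56*r^2 - 248*r - 8) + 80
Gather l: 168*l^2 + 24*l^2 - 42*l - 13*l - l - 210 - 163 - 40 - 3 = 192*l^2 - 56*l - 416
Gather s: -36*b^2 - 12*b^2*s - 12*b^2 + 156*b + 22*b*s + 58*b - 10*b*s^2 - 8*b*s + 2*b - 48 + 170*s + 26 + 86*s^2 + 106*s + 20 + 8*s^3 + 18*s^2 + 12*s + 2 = -48*b^2 + 216*b + 8*s^3 + s^2*(104 - 10*b) + s*(-12*b^2 + 14*b + 288)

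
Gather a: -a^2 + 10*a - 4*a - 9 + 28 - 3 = -a^2 + 6*a + 16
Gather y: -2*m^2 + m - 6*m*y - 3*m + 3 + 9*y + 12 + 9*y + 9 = -2*m^2 - 2*m + y*(18 - 6*m) + 24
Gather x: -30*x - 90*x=-120*x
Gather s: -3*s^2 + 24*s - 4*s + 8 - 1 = -3*s^2 + 20*s + 7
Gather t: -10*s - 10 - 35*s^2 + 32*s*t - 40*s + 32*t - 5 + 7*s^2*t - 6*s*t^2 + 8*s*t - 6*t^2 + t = -35*s^2 - 50*s + t^2*(-6*s - 6) + t*(7*s^2 + 40*s + 33) - 15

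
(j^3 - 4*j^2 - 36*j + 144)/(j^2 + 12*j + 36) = (j^2 - 10*j + 24)/(j + 6)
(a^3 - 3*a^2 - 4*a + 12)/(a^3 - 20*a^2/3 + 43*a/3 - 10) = 3*(a + 2)/(3*a - 5)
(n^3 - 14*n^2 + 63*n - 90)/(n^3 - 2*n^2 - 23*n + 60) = (n^2 - 11*n + 30)/(n^2 + n - 20)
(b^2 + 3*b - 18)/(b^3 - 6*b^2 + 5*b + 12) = (b + 6)/(b^2 - 3*b - 4)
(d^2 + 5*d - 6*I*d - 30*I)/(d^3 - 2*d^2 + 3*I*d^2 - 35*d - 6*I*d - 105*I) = (d - 6*I)/(d^2 + d*(-7 + 3*I) - 21*I)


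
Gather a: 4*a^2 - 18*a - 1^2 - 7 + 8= 4*a^2 - 18*a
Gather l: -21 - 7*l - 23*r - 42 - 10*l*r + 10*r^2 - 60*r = l*(-10*r - 7) + 10*r^2 - 83*r - 63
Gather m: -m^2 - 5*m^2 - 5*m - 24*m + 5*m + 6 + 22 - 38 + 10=-6*m^2 - 24*m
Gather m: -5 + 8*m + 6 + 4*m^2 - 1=4*m^2 + 8*m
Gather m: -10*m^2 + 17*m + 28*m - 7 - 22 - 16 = -10*m^2 + 45*m - 45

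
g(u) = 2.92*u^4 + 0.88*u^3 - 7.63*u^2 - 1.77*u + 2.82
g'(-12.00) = -19621.53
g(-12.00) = 57953.82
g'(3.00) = 291.57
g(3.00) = 189.12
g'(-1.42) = -8.22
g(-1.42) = -0.70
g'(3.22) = 366.42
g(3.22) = 261.30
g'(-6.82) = -3479.97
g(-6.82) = 5697.99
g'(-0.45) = 4.57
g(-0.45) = 2.11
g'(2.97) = 282.19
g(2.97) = 180.51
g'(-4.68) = -1069.77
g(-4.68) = 1154.55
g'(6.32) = 2955.69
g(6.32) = 4567.57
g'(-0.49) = 4.97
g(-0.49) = 1.92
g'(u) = 11.68*u^3 + 2.64*u^2 - 15.26*u - 1.77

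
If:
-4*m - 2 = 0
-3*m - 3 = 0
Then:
No Solution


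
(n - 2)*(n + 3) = n^2 + n - 6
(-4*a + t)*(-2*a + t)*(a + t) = 8*a^3 + 2*a^2*t - 5*a*t^2 + t^3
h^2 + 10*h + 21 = (h + 3)*(h + 7)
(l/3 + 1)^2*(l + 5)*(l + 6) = l^4/9 + 17*l^3/9 + 35*l^2/3 + 31*l + 30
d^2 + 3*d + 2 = (d + 1)*(d + 2)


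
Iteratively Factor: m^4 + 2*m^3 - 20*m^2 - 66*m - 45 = (m + 1)*(m^3 + m^2 - 21*m - 45) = (m - 5)*(m + 1)*(m^2 + 6*m + 9) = (m - 5)*(m + 1)*(m + 3)*(m + 3)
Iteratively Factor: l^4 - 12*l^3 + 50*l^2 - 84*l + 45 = (l - 1)*(l^3 - 11*l^2 + 39*l - 45) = (l - 3)*(l - 1)*(l^2 - 8*l + 15) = (l - 3)^2*(l - 1)*(l - 5)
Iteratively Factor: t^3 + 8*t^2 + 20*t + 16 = (t + 4)*(t^2 + 4*t + 4) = (t + 2)*(t + 4)*(t + 2)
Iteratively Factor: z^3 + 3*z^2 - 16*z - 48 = (z + 4)*(z^2 - z - 12) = (z + 3)*(z + 4)*(z - 4)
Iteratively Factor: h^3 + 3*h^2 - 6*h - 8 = (h + 4)*(h^2 - h - 2) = (h + 1)*(h + 4)*(h - 2)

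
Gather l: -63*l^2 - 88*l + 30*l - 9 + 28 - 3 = -63*l^2 - 58*l + 16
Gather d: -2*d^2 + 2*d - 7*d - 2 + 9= -2*d^2 - 5*d + 7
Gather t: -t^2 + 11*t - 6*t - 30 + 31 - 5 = -t^2 + 5*t - 4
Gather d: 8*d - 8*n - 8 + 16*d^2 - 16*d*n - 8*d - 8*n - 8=16*d^2 - 16*d*n - 16*n - 16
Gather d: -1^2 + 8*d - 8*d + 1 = 0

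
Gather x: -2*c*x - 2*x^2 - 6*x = -2*x^2 + x*(-2*c - 6)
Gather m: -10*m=-10*m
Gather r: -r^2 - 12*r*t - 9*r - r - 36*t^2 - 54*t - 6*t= -r^2 + r*(-12*t - 10) - 36*t^2 - 60*t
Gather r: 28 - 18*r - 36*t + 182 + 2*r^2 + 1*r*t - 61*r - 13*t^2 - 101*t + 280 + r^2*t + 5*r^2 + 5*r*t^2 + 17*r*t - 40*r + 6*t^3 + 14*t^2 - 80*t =r^2*(t + 7) + r*(5*t^2 + 18*t - 119) + 6*t^3 + t^2 - 217*t + 490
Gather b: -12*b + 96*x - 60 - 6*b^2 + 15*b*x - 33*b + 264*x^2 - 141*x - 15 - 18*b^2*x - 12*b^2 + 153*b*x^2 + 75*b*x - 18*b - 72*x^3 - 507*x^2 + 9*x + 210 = b^2*(-18*x - 18) + b*(153*x^2 + 90*x - 63) - 72*x^3 - 243*x^2 - 36*x + 135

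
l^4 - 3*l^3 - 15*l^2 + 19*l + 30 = (l - 5)*(l - 2)*(l + 1)*(l + 3)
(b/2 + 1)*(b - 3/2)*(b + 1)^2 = b^4/2 + 5*b^3/4 - b^2/2 - 11*b/4 - 3/2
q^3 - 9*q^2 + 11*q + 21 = (q - 7)*(q - 3)*(q + 1)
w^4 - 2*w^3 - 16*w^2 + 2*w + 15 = (w - 5)*(w - 1)*(w + 1)*(w + 3)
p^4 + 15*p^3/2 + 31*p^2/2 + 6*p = p*(p + 1/2)*(p + 3)*(p + 4)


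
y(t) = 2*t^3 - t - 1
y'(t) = 6*t^2 - 1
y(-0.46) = -0.73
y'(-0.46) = 0.27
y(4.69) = 200.63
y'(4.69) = 130.98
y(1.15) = 0.89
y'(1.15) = 6.94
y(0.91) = -0.40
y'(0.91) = 3.97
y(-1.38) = -4.88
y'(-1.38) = 10.43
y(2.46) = 26.31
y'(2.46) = 35.31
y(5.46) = 319.08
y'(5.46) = 177.87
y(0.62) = -1.14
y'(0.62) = 1.31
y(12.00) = 3443.00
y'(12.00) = 863.00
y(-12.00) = -3445.00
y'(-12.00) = 863.00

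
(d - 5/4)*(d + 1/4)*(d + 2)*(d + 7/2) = d^4 + 9*d^3/2 + 19*d^2/16 - 279*d/32 - 35/16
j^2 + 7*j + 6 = (j + 1)*(j + 6)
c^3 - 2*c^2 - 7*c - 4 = (c - 4)*(c + 1)^2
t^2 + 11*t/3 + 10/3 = (t + 5/3)*(t + 2)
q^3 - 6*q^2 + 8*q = q*(q - 4)*(q - 2)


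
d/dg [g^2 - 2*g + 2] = 2*g - 2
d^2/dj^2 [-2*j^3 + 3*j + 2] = -12*j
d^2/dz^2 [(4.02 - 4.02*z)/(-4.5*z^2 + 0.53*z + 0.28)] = ((40.4412 - 108.54*z)*(-4.5*z^2 + 0.53*z + 0.28) - 4.02*(z - 1)*(9.0*z - 0.53)*(18.0*z - 1.06))/(-4.5*z^2 + 0.53*z + 0.28)^3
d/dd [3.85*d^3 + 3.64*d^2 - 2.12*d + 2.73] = 11.55*d^2 + 7.28*d - 2.12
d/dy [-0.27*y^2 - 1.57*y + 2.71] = -0.54*y - 1.57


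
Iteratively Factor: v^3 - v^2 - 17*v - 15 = (v + 1)*(v^2 - 2*v - 15) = (v + 1)*(v + 3)*(v - 5)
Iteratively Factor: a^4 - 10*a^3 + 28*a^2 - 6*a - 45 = (a - 3)*(a^3 - 7*a^2 + 7*a + 15) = (a - 3)*(a + 1)*(a^2 - 8*a + 15) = (a - 3)^2*(a + 1)*(a - 5)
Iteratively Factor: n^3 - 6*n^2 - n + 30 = (n + 2)*(n^2 - 8*n + 15) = (n - 5)*(n + 2)*(n - 3)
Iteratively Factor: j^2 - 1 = (j + 1)*(j - 1)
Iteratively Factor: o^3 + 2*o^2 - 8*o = (o - 2)*(o^2 + 4*o) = (o - 2)*(o + 4)*(o)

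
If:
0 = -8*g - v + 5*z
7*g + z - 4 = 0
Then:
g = 4/7 - z/7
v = 43*z/7 - 32/7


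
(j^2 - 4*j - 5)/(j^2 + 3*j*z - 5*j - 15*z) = (j + 1)/(j + 3*z)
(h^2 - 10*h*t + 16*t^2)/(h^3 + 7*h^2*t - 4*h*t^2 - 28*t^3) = (h - 8*t)/(h^2 + 9*h*t + 14*t^2)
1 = 1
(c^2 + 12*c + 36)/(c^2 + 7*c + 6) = (c + 6)/(c + 1)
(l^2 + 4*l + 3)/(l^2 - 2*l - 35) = (l^2 + 4*l + 3)/(l^2 - 2*l - 35)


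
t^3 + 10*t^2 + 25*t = t*(t + 5)^2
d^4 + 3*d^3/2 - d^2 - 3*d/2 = d*(d - 1)*(d + 1)*(d + 3/2)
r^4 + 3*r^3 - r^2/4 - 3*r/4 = r*(r - 1/2)*(r + 1/2)*(r + 3)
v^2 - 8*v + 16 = (v - 4)^2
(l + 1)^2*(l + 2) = l^3 + 4*l^2 + 5*l + 2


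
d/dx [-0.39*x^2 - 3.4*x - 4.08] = -0.78*x - 3.4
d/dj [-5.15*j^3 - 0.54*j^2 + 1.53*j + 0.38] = -15.45*j^2 - 1.08*j + 1.53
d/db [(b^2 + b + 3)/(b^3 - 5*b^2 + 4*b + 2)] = (-b^4 - 2*b^3 + 34*b - 10)/(b^6 - 10*b^5 + 33*b^4 - 36*b^3 - 4*b^2 + 16*b + 4)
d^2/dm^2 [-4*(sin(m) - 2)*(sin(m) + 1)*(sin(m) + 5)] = -25*sin(m) - 9*sin(3*m) - 32*cos(2*m)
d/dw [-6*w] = -6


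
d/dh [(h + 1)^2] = 2*h + 2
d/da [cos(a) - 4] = -sin(a)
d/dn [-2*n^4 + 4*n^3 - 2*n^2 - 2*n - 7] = -8*n^3 + 12*n^2 - 4*n - 2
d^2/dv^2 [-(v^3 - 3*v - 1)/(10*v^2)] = 3*(v + 1)/(5*v^4)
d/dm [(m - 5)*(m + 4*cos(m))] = m + (5 - m)*(4*sin(m) - 1) + 4*cos(m)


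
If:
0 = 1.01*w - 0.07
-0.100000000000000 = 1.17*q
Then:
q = -0.09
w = 0.07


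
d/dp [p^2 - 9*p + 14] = 2*p - 9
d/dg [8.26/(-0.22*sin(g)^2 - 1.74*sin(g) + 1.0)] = (3.6344*sin(g) + 14.3724)*cos(g)/(0.22*sin(g)^2 + 1.74*sin(g) - 1.0)^2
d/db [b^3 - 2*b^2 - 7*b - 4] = 3*b^2 - 4*b - 7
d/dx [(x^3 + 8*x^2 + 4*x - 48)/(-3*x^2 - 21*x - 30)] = (-x^4 - 14*x^3 - 82*x^2 - 256*x - 376)/(3*(x^4 + 14*x^3 + 69*x^2 + 140*x + 100))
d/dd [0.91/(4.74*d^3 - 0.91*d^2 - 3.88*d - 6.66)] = (-12.9402*d^2 + 1.6562*d + 3.5308)/(-4.74*d^3 + 0.91*d^2 + 3.88*d + 6.66)^2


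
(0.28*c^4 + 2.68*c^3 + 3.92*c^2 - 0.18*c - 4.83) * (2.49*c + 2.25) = 0.6972*c^5 + 7.3032*c^4 + 15.7908*c^3 + 8.3718*c^2 - 12.4317*c - 10.8675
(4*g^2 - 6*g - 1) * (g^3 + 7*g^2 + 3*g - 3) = 4*g^5 + 22*g^4 - 31*g^3 - 37*g^2 + 15*g + 3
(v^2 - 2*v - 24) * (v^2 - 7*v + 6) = v^4 - 9*v^3 - 4*v^2 + 156*v - 144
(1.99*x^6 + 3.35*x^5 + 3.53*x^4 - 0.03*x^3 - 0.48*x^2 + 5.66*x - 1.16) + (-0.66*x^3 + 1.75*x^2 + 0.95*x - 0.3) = 1.99*x^6 + 3.35*x^5 + 3.53*x^4 - 0.69*x^3 + 1.27*x^2 + 6.61*x - 1.46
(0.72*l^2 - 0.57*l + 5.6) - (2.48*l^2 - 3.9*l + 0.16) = -1.76*l^2 + 3.33*l + 5.44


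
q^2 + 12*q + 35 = (q + 5)*(q + 7)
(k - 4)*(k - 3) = k^2 - 7*k + 12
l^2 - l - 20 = (l - 5)*(l + 4)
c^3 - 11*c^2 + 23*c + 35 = (c - 7)*(c - 5)*(c + 1)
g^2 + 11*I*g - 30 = (g + 5*I)*(g + 6*I)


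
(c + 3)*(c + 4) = c^2 + 7*c + 12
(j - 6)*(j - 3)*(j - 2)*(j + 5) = j^4 - 6*j^3 - 19*j^2 + 144*j - 180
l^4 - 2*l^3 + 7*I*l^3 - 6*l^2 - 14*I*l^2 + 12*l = l*(l - 2)*(l + I)*(l + 6*I)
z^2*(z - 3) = z^3 - 3*z^2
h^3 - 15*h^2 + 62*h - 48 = (h - 8)*(h - 6)*(h - 1)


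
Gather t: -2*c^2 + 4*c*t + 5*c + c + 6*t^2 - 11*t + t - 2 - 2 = -2*c^2 + 6*c + 6*t^2 + t*(4*c - 10) - 4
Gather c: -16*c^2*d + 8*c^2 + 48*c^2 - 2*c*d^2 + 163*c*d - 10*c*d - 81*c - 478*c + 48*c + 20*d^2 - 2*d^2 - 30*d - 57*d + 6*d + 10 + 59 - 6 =c^2*(56 - 16*d) + c*(-2*d^2 + 153*d - 511) + 18*d^2 - 81*d + 63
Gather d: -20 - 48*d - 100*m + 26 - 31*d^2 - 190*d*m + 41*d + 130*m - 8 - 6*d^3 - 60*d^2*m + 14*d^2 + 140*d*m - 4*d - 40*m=-6*d^3 + d^2*(-60*m - 17) + d*(-50*m - 11) - 10*m - 2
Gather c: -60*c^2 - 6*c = -60*c^2 - 6*c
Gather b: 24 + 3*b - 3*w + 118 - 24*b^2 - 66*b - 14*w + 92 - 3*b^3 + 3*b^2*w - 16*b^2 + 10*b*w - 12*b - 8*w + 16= -3*b^3 + b^2*(3*w - 40) + b*(10*w - 75) - 25*w + 250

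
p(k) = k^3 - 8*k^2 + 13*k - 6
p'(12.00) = 253.00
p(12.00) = 726.00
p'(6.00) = 25.00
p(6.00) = 0.00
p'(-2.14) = 60.98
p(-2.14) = -80.26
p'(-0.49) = 21.56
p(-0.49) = -14.41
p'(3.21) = -7.45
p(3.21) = -13.63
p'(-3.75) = 115.19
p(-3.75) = -219.98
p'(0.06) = 12.05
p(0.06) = -5.25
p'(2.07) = -7.27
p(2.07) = -4.50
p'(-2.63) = 75.83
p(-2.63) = -113.72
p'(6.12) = 27.44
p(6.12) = 3.15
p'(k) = 3*k^2 - 16*k + 13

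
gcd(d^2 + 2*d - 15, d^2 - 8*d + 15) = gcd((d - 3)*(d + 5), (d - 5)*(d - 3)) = d - 3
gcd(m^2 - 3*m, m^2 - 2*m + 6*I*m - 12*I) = 1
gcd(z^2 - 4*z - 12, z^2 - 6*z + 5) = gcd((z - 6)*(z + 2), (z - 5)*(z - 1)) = 1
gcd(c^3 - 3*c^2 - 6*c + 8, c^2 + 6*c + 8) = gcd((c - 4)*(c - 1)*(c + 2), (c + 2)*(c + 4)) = c + 2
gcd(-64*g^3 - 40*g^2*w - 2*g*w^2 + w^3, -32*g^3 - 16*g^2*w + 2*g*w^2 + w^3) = 8*g^2 + 6*g*w + w^2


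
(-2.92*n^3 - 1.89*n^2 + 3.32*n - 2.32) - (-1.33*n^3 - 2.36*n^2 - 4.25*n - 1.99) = -1.59*n^3 + 0.47*n^2 + 7.57*n - 0.33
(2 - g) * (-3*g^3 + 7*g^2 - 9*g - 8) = 3*g^4 - 13*g^3 + 23*g^2 - 10*g - 16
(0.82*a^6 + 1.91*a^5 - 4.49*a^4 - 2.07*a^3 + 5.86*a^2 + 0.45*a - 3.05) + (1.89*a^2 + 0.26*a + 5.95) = 0.82*a^6 + 1.91*a^5 - 4.49*a^4 - 2.07*a^3 + 7.75*a^2 + 0.71*a + 2.9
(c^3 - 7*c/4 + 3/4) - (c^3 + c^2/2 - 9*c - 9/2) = -c^2/2 + 29*c/4 + 21/4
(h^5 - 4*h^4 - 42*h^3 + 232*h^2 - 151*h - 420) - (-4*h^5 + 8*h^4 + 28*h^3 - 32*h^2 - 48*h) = 5*h^5 - 12*h^4 - 70*h^3 + 264*h^2 - 103*h - 420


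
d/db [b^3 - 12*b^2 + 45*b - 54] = 3*b^2 - 24*b + 45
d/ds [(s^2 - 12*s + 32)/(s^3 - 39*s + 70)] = (2*(s - 6)*(s^3 - 39*s + 70) - 3*(s^2 - 13)*(s^2 - 12*s + 32))/(s^3 - 39*s + 70)^2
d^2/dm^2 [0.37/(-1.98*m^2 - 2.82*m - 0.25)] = (2.901096*m^2 + 4.131864*m - 0.37*(3.96*m + 2.82)*(7.92*m + 5.64) + 0.3663)/(1.98*m^2 + 2.82*m + 0.25)^3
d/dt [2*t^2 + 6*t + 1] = 4*t + 6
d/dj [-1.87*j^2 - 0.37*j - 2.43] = -3.74*j - 0.37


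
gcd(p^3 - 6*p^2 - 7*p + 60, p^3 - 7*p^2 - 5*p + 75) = p^2 - 2*p - 15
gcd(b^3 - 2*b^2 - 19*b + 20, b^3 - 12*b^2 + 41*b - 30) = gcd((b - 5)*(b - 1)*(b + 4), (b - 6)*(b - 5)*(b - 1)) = b^2 - 6*b + 5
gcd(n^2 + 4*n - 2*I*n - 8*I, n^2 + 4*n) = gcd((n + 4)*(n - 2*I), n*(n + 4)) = n + 4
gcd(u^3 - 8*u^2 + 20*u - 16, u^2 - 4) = u - 2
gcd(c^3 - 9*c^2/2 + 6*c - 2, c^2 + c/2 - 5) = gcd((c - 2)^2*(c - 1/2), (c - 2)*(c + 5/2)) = c - 2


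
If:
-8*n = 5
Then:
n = -5/8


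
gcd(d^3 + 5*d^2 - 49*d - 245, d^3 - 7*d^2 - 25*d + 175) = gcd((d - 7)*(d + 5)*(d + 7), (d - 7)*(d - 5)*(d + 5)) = d^2 - 2*d - 35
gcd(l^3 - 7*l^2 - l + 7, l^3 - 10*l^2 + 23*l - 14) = l^2 - 8*l + 7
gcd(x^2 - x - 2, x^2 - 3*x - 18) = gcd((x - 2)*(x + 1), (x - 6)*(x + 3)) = 1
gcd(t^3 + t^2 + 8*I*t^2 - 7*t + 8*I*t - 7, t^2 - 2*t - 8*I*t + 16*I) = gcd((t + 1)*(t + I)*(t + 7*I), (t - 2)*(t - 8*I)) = 1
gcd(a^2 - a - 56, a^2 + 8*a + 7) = a + 7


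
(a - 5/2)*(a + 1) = a^2 - 3*a/2 - 5/2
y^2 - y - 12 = (y - 4)*(y + 3)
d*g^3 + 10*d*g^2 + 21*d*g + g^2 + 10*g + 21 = (g + 3)*(g + 7)*(d*g + 1)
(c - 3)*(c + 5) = c^2 + 2*c - 15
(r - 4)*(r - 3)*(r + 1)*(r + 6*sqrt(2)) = r^4 - 6*r^3 + 6*sqrt(2)*r^3 - 36*sqrt(2)*r^2 + 5*r^2 + 12*r + 30*sqrt(2)*r + 72*sqrt(2)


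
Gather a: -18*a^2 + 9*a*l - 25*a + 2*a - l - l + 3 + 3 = -18*a^2 + a*(9*l - 23) - 2*l + 6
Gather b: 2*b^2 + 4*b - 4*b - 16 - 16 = 2*b^2 - 32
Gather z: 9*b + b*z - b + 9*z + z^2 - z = 8*b + z^2 + z*(b + 8)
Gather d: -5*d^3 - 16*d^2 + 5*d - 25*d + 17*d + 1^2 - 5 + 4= -5*d^3 - 16*d^2 - 3*d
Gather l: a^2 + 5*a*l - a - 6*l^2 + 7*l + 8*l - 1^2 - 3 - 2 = a^2 - a - 6*l^2 + l*(5*a + 15) - 6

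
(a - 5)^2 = a^2 - 10*a + 25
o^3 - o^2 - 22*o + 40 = (o - 4)*(o - 2)*(o + 5)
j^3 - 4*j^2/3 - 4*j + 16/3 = (j - 2)*(j - 4/3)*(j + 2)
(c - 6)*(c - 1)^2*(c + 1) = c^4 - 7*c^3 + 5*c^2 + 7*c - 6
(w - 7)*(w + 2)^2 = w^3 - 3*w^2 - 24*w - 28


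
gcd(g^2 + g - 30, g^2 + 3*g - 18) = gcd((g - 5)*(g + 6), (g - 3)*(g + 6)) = g + 6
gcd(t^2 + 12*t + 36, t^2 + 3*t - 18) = t + 6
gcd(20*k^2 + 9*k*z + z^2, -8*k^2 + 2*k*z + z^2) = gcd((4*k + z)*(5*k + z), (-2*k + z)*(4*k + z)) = 4*k + z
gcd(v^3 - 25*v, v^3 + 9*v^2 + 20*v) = v^2 + 5*v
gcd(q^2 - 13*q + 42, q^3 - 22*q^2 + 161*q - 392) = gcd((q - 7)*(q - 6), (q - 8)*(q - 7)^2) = q - 7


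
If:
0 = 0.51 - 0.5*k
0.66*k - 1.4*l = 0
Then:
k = 1.02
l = 0.48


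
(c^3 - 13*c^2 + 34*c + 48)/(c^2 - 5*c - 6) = c - 8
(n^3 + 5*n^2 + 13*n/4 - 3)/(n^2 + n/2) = (4*n^3 + 20*n^2 + 13*n - 12)/(2*n*(2*n + 1))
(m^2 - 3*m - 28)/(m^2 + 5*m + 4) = (m - 7)/(m + 1)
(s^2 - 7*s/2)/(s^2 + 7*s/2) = (2*s - 7)/(2*s + 7)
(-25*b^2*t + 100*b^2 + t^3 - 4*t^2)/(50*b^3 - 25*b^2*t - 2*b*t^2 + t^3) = (t - 4)/(-2*b + t)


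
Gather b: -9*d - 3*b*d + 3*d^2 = -3*b*d + 3*d^2 - 9*d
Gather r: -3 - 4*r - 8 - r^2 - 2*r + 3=-r^2 - 6*r - 8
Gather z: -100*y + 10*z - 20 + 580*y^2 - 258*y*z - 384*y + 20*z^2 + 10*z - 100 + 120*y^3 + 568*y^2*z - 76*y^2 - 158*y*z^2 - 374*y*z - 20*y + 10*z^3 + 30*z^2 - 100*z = 120*y^3 + 504*y^2 - 504*y + 10*z^3 + z^2*(50 - 158*y) + z*(568*y^2 - 632*y - 80) - 120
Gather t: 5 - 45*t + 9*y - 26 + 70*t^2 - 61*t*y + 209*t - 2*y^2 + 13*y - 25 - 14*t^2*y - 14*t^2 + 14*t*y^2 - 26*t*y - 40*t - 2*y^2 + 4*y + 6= t^2*(56 - 14*y) + t*(14*y^2 - 87*y + 124) - 4*y^2 + 26*y - 40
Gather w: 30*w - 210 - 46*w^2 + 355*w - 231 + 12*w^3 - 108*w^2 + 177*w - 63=12*w^3 - 154*w^2 + 562*w - 504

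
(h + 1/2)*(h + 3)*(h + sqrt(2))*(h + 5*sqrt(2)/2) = h^4 + 7*h^3/2 + 7*sqrt(2)*h^3/2 + 13*h^2/2 + 49*sqrt(2)*h^2/4 + 21*sqrt(2)*h/4 + 35*h/2 + 15/2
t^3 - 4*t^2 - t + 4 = (t - 4)*(t - 1)*(t + 1)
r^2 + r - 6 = (r - 2)*(r + 3)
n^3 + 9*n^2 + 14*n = n*(n + 2)*(n + 7)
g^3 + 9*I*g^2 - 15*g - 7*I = (g + I)^2*(g + 7*I)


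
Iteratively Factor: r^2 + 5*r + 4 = (r + 1)*(r + 4)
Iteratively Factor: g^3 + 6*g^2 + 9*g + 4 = (g + 1)*(g^2 + 5*g + 4) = (g + 1)*(g + 4)*(g + 1)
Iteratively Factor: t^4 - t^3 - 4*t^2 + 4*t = (t - 1)*(t^3 - 4*t) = (t - 2)*(t - 1)*(t^2 + 2*t) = t*(t - 2)*(t - 1)*(t + 2)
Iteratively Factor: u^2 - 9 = (u + 3)*(u - 3)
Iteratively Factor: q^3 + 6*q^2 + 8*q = (q + 4)*(q^2 + 2*q) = (q + 2)*(q + 4)*(q)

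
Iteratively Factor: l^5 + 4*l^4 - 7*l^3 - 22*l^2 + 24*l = (l + 4)*(l^4 - 7*l^2 + 6*l) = (l - 1)*(l + 4)*(l^3 + l^2 - 6*l) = (l - 1)*(l + 3)*(l + 4)*(l^2 - 2*l) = l*(l - 1)*(l + 3)*(l + 4)*(l - 2)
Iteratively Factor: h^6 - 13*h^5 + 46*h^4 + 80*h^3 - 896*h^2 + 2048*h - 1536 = (h + 4)*(h^5 - 17*h^4 + 114*h^3 - 376*h^2 + 608*h - 384) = (h - 4)*(h + 4)*(h^4 - 13*h^3 + 62*h^2 - 128*h + 96) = (h - 4)*(h - 2)*(h + 4)*(h^3 - 11*h^2 + 40*h - 48) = (h - 4)^2*(h - 2)*(h + 4)*(h^2 - 7*h + 12) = (h - 4)^3*(h - 2)*(h + 4)*(h - 3)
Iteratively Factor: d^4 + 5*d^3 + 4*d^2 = (d + 1)*(d^3 + 4*d^2) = (d + 1)*(d + 4)*(d^2) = d*(d + 1)*(d + 4)*(d)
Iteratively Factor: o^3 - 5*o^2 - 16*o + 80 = (o - 4)*(o^2 - o - 20) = (o - 4)*(o + 4)*(o - 5)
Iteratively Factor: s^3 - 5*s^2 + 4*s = (s - 1)*(s^2 - 4*s) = (s - 4)*(s - 1)*(s)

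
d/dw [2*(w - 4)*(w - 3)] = 4*w - 14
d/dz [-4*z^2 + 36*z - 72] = 36 - 8*z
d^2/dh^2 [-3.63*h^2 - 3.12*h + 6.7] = -7.26000000000000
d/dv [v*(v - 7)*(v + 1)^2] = 4*v^3 - 15*v^2 - 26*v - 7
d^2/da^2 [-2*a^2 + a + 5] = -4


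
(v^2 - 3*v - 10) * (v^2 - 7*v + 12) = v^4 - 10*v^3 + 23*v^2 + 34*v - 120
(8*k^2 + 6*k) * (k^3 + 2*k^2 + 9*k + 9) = 8*k^5 + 22*k^4 + 84*k^3 + 126*k^2 + 54*k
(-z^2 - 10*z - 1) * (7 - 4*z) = 4*z^3 + 33*z^2 - 66*z - 7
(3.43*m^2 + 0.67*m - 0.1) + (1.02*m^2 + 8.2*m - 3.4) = 4.45*m^2 + 8.87*m - 3.5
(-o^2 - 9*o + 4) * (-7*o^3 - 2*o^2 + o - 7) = 7*o^5 + 65*o^4 - 11*o^3 - 10*o^2 + 67*o - 28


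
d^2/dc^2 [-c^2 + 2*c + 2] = -2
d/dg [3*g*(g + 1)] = 6*g + 3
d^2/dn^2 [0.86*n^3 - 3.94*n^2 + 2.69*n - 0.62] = 5.16*n - 7.88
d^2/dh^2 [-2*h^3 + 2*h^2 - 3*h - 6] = 4 - 12*h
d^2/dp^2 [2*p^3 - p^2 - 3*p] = 12*p - 2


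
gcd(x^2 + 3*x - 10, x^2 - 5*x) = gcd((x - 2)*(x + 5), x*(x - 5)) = 1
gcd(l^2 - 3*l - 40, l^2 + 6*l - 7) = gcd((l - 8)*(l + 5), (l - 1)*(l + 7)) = 1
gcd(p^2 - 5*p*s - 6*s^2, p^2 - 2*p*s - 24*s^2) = p - 6*s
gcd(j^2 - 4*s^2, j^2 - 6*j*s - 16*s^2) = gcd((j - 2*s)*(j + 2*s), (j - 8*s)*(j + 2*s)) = j + 2*s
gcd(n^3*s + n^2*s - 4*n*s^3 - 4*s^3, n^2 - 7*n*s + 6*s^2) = 1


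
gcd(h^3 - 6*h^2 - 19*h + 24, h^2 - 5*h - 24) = h^2 - 5*h - 24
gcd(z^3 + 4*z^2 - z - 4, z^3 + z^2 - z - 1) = z^2 - 1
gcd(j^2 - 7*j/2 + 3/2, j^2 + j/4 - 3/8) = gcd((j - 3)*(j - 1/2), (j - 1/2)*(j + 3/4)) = j - 1/2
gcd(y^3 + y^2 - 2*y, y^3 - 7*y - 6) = y + 2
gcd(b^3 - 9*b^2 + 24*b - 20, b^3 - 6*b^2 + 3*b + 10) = b^2 - 7*b + 10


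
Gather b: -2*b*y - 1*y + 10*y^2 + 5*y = -2*b*y + 10*y^2 + 4*y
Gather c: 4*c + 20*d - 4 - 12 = 4*c + 20*d - 16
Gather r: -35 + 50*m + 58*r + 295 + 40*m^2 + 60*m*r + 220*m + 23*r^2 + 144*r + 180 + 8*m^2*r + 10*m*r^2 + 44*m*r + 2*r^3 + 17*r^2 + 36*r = 40*m^2 + 270*m + 2*r^3 + r^2*(10*m + 40) + r*(8*m^2 + 104*m + 238) + 440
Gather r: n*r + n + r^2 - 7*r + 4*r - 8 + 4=n + r^2 + r*(n - 3) - 4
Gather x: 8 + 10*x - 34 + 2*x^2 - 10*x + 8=2*x^2 - 18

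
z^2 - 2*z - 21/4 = (z - 7/2)*(z + 3/2)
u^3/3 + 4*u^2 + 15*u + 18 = (u/3 + 1)*(u + 3)*(u + 6)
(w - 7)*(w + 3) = w^2 - 4*w - 21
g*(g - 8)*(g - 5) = g^3 - 13*g^2 + 40*g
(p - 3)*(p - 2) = p^2 - 5*p + 6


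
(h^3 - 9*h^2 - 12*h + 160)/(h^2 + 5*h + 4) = (h^2 - 13*h + 40)/(h + 1)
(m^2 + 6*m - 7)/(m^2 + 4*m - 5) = (m + 7)/(m + 5)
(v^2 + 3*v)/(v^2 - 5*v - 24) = v/(v - 8)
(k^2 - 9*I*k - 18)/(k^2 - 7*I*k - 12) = (k - 6*I)/(k - 4*I)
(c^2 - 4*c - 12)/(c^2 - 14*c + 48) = (c + 2)/(c - 8)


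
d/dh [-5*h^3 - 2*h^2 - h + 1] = -15*h^2 - 4*h - 1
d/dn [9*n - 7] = 9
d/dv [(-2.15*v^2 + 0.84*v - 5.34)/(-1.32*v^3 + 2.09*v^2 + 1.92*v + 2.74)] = (-2.838*v^4 + 2.2176*v^3 - 27.03*v^2 + 10.5392*v + 12.5544)/(1.7424*v^6 - 5.5176*v^5 - 0.700700000000001*v^4 + 0.791999999999998*v^3 + 15.1396*v^2 + 10.5216*v + 7.5076)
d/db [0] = 0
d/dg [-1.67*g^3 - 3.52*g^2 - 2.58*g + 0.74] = -5.01*g^2 - 7.04*g - 2.58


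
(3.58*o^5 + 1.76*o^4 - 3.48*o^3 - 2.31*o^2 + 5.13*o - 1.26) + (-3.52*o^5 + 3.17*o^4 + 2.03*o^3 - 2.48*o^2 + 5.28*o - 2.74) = 0.0600000000000001*o^5 + 4.93*o^4 - 1.45*o^3 - 4.79*o^2 + 10.41*o - 4.0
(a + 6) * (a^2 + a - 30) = a^3 + 7*a^2 - 24*a - 180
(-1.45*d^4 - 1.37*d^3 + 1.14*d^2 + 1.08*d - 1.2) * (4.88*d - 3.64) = -7.076*d^5 - 1.4076*d^4 + 10.55*d^3 + 1.1208*d^2 - 9.7872*d + 4.368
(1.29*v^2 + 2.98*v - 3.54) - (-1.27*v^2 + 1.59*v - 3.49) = 2.56*v^2 + 1.39*v - 0.0499999999999998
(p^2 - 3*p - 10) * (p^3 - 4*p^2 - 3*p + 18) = p^5 - 7*p^4 - p^3 + 67*p^2 - 24*p - 180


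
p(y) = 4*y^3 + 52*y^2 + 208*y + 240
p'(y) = 12*y^2 + 104*y + 208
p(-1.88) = 6.17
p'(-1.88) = 54.89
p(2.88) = 1365.90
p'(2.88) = 607.05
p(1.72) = 771.95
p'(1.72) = 422.38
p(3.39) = 1698.54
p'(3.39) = 698.47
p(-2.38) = -14.42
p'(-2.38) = 28.45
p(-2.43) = -15.78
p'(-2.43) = 26.14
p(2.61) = 1208.23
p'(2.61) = 561.19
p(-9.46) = -460.48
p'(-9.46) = 298.06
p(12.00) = 17136.00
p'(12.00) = 3184.00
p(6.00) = 4224.00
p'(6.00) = 1264.00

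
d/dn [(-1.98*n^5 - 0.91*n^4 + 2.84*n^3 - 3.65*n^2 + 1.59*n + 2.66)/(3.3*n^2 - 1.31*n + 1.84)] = (-19.602*n^6 + 4.3692*n^5 - 5.2677*n^4 - 14.1384*n^3 + 15.2113*n^2 - 30.988*n + 6.4102)/(10.89*n^4 - 8.646*n^3 + 13.8601*n^2 - 4.8208*n + 3.3856)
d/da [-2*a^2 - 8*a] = -4*a - 8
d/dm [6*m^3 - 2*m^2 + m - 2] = 18*m^2 - 4*m + 1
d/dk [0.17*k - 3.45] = 0.170000000000000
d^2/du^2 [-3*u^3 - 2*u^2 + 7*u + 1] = -18*u - 4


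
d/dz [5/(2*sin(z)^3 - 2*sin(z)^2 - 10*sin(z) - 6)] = 5*(5 - 3*sin(z))*cos(z)/(2*(sin(z) - 3)^2*(sin(z) + 1)^3)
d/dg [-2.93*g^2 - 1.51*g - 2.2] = -5.86*g - 1.51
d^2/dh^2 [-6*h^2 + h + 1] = -12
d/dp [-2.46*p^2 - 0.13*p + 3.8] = -4.92*p - 0.13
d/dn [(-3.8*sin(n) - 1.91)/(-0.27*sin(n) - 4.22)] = 15.5203*cos(n)/(0.27*sin(n) + 4.22)^2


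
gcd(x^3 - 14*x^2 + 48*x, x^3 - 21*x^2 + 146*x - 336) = x^2 - 14*x + 48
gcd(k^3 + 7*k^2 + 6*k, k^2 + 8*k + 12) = k + 6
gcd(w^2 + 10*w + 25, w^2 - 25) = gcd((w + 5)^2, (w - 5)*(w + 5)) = w + 5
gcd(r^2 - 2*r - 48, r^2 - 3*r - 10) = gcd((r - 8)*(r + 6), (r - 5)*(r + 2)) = 1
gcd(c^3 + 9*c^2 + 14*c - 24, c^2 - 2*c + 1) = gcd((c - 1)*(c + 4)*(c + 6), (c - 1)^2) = c - 1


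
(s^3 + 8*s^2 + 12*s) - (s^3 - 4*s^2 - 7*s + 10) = 12*s^2 + 19*s - 10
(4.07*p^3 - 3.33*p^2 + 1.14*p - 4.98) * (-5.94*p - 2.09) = -24.1758*p^4 + 11.2739*p^3 + 0.188099999999999*p^2 + 27.1986*p + 10.4082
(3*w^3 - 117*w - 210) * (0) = 0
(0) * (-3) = 0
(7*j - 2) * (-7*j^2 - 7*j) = -49*j^3 - 35*j^2 + 14*j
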